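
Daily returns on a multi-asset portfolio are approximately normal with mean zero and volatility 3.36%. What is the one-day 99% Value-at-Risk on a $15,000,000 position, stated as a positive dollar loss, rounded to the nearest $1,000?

At 99% one-sided, z = 2.326.
VaR = z·σ = 2.326 × 3.36% = 7.815%.
On $15,000,000: 0.07815 × $15,000,000 = $1,172,250.

$1,172,000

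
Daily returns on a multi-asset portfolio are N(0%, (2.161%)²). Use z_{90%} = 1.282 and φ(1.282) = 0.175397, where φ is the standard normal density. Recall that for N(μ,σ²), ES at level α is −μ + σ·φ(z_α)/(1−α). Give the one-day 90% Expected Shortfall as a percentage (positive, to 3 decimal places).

Tail multiplier: φ(z)/(1−α) = 0.175397 / 0.1 = 1.754.
ES = 2.161% × 1.754 = 3.790%.

3.790%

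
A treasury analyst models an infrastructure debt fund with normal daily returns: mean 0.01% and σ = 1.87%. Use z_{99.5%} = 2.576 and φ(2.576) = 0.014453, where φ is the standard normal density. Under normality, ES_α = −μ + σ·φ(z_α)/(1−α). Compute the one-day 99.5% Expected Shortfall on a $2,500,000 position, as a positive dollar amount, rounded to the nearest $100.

Tail multiplier: φ(z)/(1−α) = 0.014453 / 0.005 = 2.891.
ES = −(0.01%) + 1.87% × 2.891 = 5.396%.
On $2,500,000: 0.05396 × $2,500,000 = $134,900.

$134,900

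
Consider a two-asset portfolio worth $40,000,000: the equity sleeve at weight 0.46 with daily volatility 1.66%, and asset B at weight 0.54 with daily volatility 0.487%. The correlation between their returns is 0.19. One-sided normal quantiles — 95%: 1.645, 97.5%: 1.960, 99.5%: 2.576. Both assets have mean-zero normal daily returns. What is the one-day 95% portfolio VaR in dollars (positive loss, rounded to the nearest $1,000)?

σ_p² = 0.46²·1.66² + 0.54²·0.487² + 2·0.19·0.46·0.54·1.66·0.487 = 0.7286 (%²).
σ_p = √0.7286 = 0.854%.
VaR = 1.645 × 0.854% = 1.405%; on $40,000,000 that is $562,000.

$562,000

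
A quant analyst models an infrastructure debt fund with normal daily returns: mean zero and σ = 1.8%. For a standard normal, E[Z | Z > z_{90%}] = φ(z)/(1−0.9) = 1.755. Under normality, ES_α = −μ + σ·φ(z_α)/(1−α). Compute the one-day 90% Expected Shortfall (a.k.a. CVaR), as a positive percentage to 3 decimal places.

ES = 1.8% × 1.755 = 3.159%.

3.159%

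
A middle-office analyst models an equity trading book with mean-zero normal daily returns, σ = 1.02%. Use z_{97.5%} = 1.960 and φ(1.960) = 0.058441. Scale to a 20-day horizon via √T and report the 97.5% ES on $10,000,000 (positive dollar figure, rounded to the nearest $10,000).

σ_{20d} = 1.02% × √20 = 4.562%.
ES multiplier = φ(z)/(1−α) = 0.058441/0.025 = 2.338.
ES = 4.562% × 2.338 = 10.666%; on $10,000,000: $1,066,600.

$1,070,000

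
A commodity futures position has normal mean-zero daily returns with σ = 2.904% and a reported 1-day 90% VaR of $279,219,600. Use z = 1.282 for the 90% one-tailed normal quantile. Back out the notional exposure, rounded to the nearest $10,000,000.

$7,500,000,000

VaR as a fraction of value: z·σ = 1.282 × 2.904% = 3.72293%.
Position = $279,219,600 / 0.0372293 = $7,500,000,000.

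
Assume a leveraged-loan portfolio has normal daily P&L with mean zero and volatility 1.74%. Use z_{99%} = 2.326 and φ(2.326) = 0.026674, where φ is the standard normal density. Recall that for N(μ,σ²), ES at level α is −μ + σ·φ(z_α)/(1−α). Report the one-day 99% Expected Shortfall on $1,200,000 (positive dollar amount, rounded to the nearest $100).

$55,700

Tail multiplier: φ(z)/(1−α) = 0.026674 / 0.01 = 2.667.
ES = 1.74% × 2.667 = 4.641%.
On $1,200,000: 0.04641 × $1,200,000 = $55,692.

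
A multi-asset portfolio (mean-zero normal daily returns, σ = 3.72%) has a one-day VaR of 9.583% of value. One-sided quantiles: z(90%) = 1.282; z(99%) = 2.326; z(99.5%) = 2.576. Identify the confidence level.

Implied z = VaR/σ = 9.583 / 3.72 = 2.576.
This matches z(99.5%) = 2.576.

99.5%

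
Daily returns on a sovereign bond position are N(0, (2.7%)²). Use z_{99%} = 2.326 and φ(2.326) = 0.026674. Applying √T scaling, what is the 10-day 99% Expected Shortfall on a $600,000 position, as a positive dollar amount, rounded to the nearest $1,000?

σ_{10d} = 2.7% × √10 = 8.538%.
ES multiplier = φ(z)/(1−α) = 0.026674/0.01 = 2.667.
ES = 8.538% × 2.667 = 22.771%; on $600,000: $136,626.

$137,000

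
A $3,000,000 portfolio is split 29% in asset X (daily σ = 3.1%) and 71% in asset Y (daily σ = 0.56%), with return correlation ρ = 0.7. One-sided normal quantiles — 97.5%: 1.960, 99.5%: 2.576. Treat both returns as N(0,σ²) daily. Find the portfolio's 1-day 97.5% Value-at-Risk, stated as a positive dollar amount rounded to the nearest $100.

σ_p² = 0.29²·3.1² + 0.71²·0.56² + 2·0.7·0.29·0.71·3.1·0.56 = 1.4667 (%²).
σ_p = √1.4667 = 1.211%.
VaR = 1.960 × 1.211% = 2.374%; on $3,000,000 that is $71,220.

$71,200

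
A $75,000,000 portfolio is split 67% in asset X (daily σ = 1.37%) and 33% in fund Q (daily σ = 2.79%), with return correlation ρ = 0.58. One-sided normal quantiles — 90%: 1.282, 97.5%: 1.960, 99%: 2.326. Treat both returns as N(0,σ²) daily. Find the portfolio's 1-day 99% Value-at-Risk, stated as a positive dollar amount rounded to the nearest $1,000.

σ_p² = 0.67²·1.37² + 0.33²·2.79² + 2·0.58·0.67·0.33·1.37·2.79 = 2.6706 (%²).
σ_p = √2.6706 = 1.634%.
VaR = 2.326 × 1.634% = 3.801%; on $75,000,000 that is $2,850,750.

$2,851,000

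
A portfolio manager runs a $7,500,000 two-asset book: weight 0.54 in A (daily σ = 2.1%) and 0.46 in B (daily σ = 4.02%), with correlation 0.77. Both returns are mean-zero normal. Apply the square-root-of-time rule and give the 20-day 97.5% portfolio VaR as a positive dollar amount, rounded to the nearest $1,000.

σ_p = √(0.54²·2.1² + 0.46²·4.02² + 2·0.77·0.54·0.46·2.1·4.02) = 2.817%.
σ_{20d} = 2.817% × √20 = 12.598%.
z(97.5%) = 1.960.
VaR = 1.960 × 12.598% = 24.692%; on $7,500,000 that is $1,851,900.

$1,852,000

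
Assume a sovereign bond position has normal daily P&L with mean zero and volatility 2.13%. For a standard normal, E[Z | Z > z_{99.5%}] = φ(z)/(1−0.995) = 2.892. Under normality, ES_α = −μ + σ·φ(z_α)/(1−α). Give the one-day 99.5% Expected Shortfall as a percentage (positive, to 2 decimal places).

ES = 2.13% × 2.892 = 6.160%.

6.16%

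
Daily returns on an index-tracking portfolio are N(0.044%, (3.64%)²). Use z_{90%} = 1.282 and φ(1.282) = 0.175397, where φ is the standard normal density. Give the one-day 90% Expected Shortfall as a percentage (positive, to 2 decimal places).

6.34%

Tail multiplier: φ(z)/(1−α) = 0.175397 / 0.1 = 1.754.
ES = −(0.044%) + 3.64% × 1.754 = 6.341%.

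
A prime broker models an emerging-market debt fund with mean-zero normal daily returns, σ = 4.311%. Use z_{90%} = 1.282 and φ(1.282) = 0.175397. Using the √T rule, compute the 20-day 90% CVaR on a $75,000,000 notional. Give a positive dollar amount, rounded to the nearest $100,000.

$25,400,000

σ_{20d} = 4.311% × √20 = 19.279%.
ES multiplier = φ(z)/(1−α) = 0.175397/0.1 = 1.754.
ES = 19.279% × 1.754 = 33.815%; on $75,000,000: $25,361,250.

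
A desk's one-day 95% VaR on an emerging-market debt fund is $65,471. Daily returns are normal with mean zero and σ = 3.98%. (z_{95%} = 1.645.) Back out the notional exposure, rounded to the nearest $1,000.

$1,000,000

VaR as a fraction of value: z·σ = 1.645 × 3.98% = 6.5471%.
Position = $65,471 / 0.065471 = $1,000,000.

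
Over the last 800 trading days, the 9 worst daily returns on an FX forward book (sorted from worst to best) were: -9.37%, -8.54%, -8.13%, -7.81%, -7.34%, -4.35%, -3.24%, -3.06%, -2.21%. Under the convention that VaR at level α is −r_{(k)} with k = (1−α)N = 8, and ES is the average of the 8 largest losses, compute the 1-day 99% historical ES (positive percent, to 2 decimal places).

6.48%

The 8 worst returns sum to -51.84%.
ES = −(-51.84%) / 8 = 6.48%.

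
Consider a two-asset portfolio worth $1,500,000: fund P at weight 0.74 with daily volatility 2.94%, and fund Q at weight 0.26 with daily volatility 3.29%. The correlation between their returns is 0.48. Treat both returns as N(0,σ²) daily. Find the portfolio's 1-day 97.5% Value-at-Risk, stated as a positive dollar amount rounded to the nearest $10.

$79,170

σ_p² = 0.74²·2.94² + 0.26²·3.29² + 2·0.48·0.74·0.26·2.94·3.29 = 7.2515 (%²).
σ_p = √7.2515 = 2.693%.
At 97.5%, z = 1.960.
VaR = 1.960 × 2.693% = 5.278%; on $1,500,000 that is $79,170.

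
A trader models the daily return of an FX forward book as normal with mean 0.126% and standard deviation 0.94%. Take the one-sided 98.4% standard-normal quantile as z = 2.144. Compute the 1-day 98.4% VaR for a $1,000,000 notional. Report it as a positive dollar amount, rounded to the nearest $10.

VaR = −μ + z·σ = −(0.126%) + 2.144 × 0.94% = 1.889%.
On $1,000,000: 0.01889 × $1,000,000 = $18,890.

$18,890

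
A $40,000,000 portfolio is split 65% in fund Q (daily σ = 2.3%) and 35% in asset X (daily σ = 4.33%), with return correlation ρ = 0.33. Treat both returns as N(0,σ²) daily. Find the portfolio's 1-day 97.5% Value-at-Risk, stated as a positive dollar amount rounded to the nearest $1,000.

σ_p² = 0.65²·2.3² + 0.35²·4.33² + 2·0.33·0.65·0.35·2.3·4.33 = 6.0271 (%²).
σ_p = √6.0271 = 2.455%.
At 97.5%, z = 1.960.
VaR = 1.960 × 2.455% = 4.812%; on $40,000,000 that is $1,924,800.

$1,925,000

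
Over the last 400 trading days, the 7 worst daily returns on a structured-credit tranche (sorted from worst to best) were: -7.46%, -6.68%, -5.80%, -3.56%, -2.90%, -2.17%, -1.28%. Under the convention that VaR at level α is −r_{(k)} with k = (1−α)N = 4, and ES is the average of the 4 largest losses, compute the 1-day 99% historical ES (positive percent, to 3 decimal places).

The 4 worst returns sum to -23.50%.
ES = −(-23.50%) / 4 = 5.875%.

5.875%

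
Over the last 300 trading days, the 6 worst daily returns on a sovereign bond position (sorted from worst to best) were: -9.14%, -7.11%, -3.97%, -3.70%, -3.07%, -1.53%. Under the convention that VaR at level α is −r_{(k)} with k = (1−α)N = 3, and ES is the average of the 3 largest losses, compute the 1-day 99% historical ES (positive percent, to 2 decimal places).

6.74%

The 3 worst returns sum to -20.22%.
ES = −(-20.22%) / 3 = 6.74%.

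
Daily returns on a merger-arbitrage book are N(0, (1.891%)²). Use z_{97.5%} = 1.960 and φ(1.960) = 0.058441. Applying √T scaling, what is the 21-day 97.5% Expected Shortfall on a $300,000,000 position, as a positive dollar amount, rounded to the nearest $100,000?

$60,800,000

σ_{21d} = 1.891% × √21 = 8.666%.
ES multiplier = φ(z)/(1−α) = 0.058441/0.025 = 2.338.
ES = 8.666% × 2.338 = 20.261%; on $300,000,000: $60,783,000.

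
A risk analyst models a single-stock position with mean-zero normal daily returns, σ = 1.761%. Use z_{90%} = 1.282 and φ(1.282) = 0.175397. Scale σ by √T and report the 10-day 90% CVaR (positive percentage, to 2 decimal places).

σ_{10d} = 1.761% × √10 = 5.569%.
ES multiplier = φ(z)/(1−α) = 0.175397/0.1 = 1.754.
ES = 5.569% × 1.754 = 9.768%.

9.77%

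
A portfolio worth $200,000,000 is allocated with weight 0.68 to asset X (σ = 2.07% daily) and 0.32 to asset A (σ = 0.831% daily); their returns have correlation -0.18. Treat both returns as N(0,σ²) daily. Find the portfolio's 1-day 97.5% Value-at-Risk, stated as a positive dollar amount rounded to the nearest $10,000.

σ_p² = 0.68²·2.07² + 0.32²·0.831² + 2·-0.18·0.68·0.32·2.07·0.831 = 1.9173 (%²).
σ_p = √1.9173 = 1.385%.
At 97.5%, z = 1.960.
VaR = 1.960 × 1.385% = 2.715%; on $200,000,000 that is $5,430,000.

$5,430,000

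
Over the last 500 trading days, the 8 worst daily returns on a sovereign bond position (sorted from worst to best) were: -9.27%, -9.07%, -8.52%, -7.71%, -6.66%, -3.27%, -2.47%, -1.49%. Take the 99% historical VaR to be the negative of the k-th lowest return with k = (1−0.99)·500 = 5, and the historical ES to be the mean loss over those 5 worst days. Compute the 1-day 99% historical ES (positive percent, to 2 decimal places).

8.25%

The 5 worst returns sum to -41.23%.
ES = −(-41.23%) / 5 = 8.246% ≈ 8.25%.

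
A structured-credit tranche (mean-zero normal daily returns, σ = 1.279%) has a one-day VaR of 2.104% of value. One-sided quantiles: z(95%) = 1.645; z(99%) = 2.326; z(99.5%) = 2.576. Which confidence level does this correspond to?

Implied z = VaR/σ = 2.104 / 1.279 = 1.645.
This matches z(95%) = 1.645.

95%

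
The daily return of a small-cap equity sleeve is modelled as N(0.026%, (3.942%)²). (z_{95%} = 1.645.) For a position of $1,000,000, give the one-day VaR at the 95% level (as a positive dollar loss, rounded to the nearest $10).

$64,590

VaR = −μ + z·σ = −(0.026%) + 1.645 × 3.942% = 6.459%.
On $1,000,000: 0.06459 × $1,000,000 = $64,590.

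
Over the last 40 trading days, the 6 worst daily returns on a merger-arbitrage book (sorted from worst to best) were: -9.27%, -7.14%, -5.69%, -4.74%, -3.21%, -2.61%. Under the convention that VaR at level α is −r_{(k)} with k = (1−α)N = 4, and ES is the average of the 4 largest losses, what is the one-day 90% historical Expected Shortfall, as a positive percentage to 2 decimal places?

6.71%

The 4 worst returns sum to -26.84%.
ES = −(-26.84%) / 4 = 6.71%.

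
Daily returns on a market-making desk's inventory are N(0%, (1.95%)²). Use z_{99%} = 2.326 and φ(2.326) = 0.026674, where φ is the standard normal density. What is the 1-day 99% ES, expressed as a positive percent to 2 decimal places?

Tail multiplier: φ(z)/(1−α) = 0.026674 / 0.01 = 2.667.
ES = 1.95% × 2.667 = 5.201%.

5.20%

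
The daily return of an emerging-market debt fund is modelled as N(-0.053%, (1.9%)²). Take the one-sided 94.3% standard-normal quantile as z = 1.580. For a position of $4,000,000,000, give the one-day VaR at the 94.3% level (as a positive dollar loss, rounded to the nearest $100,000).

VaR = −μ + z·σ = −(-0.053%) + 1.580 × 1.9% = 3.055%.
On $4,000,000,000: 0.03055 × $4,000,000,000 = $122,200,000.

$122,200,000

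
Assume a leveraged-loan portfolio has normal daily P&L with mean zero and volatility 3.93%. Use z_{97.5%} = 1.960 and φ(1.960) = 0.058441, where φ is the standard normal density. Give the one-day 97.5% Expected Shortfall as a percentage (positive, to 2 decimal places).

Tail multiplier: φ(z)/(1−α) = 0.058441 / 0.025 = 2.338.
ES = 3.93% × 2.338 = 9.188%.

9.19%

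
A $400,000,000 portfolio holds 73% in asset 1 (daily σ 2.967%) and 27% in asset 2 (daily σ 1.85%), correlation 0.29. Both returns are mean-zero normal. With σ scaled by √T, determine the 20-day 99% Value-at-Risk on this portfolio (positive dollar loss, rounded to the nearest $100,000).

$98,200,000

σ_p = √(0.73²·2.967² + 0.27²·1.85² + 2·0.29·0.73·0.27·2.967·1.85) = 2.360%.
σ_{20d} = 2.360% × √20 = 10.554%.
z(99%) = 2.326.
VaR = 2.326 × 10.554% = 24.549%; on $400,000,000 that is $98,196,000.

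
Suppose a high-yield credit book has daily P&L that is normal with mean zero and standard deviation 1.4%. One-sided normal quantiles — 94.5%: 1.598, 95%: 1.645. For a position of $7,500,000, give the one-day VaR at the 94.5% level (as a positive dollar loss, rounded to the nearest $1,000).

VaR = z·σ = 1.598 × 1.4% = 2.237%.
On $7,500,000: 0.02237 × $7,500,000 = $167,775.

$168,000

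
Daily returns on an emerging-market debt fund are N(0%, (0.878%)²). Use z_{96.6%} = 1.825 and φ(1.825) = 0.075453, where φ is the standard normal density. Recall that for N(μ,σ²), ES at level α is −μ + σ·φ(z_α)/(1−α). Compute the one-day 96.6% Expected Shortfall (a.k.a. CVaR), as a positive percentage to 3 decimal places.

Tail multiplier: φ(z)/(1−α) = 0.075453 / 0.034 = 2.219.
ES = 0.878% × 2.219 = 1.948%.

1.948%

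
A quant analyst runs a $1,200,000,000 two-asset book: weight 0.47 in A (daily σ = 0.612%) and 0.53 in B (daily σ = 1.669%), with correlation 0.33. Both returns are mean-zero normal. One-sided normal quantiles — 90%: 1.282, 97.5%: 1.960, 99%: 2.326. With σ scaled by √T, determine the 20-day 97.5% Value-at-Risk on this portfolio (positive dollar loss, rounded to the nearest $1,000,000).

$107,000,000

σ_p = √(0.47²·0.612² + 0.53²·1.669² + 2·0.33·0.47·0.53·0.612·1.669) = 1.016%.
σ_{20d} = 1.016% × √20 = 4.544%.
VaR = 1.960 × 4.544% = 8.906%; on $1,200,000,000 that is $106,872,000.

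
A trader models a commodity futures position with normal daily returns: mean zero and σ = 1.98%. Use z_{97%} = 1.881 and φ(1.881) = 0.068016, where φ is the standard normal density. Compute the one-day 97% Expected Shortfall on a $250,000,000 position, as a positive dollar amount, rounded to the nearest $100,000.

Tail multiplier: φ(z)/(1−α) = 0.068016 / 0.03 = 2.267.
ES = 1.98% × 2.267 = 4.489%.
On $250,000,000: 0.04489 × $250,000,000 = $11,222,500.

$11,200,000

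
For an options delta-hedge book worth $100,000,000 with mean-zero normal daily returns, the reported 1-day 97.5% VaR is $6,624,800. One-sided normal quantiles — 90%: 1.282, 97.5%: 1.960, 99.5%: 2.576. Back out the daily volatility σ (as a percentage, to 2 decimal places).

3.38%

VaR as a fraction: $6,624,800 / $100,000,000 = 6.625%.
σ = VaR / z = 6.625% / 1.960 = 3.380%.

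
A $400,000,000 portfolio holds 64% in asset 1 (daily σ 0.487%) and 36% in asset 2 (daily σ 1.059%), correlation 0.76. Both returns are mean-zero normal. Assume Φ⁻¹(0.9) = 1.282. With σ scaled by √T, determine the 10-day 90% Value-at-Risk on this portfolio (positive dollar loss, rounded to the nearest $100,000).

σ_p = √(0.64²·0.487² + 0.36²·1.059² + 2·0.76·0.64·0.36·0.487·1.059) = 0.650%.
σ_{10d} = 0.650% × √10 = 2.055%.
VaR = 1.282 × 2.055% = 2.635%; on $400,000,000 that is $10,540,000.

$10,500,000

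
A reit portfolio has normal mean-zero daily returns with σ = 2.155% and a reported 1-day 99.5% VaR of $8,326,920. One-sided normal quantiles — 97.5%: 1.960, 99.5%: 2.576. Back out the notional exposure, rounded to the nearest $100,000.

VaR as a fraction of value: z·σ = 2.576 × 2.155% = 5.55128%.
Position = $8,326,920 / 0.0555128 = $150,000,000.

$150,000,000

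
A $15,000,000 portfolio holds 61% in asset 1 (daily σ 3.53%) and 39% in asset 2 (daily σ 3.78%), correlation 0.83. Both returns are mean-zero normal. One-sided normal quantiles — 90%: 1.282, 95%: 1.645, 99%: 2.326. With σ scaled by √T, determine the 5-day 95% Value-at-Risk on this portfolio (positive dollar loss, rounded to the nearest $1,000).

σ_p = √(0.61²·3.53² + 0.39²·3.78² + 2·0.83·0.61·0.39·3.53·3.78) = 3.476%.
σ_{5d} = 3.476% × √5 = 7.773%.
VaR = 1.645 × 7.773% = 12.787%; on $15,000,000 that is $1,918,050.

$1,918,000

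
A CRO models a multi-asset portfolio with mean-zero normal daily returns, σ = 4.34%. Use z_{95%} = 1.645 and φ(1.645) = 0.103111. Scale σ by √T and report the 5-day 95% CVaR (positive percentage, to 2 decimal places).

20.01%

σ_{5d} = 4.34% × √5 = 9.705%.
ES multiplier = φ(z)/(1−α) = 0.103111/0.05 = 2.062.
ES = 9.705% × 2.062 = 20.012%.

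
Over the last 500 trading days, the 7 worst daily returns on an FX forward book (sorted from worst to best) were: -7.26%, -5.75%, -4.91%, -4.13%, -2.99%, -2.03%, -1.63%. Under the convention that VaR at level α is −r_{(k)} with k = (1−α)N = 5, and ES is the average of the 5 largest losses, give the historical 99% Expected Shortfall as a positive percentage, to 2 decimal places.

The 5 worst returns sum to -25.04%.
ES = −(-25.04%) / 5 = 5.008% ≈ 5.01%.

5.01%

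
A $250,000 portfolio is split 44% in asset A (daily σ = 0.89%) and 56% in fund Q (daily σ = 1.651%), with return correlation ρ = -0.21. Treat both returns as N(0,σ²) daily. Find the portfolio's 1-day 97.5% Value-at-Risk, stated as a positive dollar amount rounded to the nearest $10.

$4,530

σ_p² = 0.44²·0.89² + 0.56²·1.651² + 2·-0.21·0.44·0.56·0.89·1.651 = 0.8561 (%²).
σ_p = √0.8561 = 0.925%.
At 97.5%, z = 1.960.
VaR = 1.960 × 0.925% = 1.813%; on $250,000 that is $4,532.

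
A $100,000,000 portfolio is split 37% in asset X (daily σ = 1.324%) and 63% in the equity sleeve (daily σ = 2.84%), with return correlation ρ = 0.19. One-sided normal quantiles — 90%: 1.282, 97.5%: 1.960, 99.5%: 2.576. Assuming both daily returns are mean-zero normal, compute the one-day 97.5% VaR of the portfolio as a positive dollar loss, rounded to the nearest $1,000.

$3,808,000

σ_p² = 0.37²·1.324² + 0.63²·2.84² + 2·0.19·0.37·0.63·1.324·2.84 = 3.7743 (%²).
σ_p = √3.7743 = 1.943%.
VaR = 1.960 × 1.943% = 3.808%; on $100,000,000 that is $3,808,000.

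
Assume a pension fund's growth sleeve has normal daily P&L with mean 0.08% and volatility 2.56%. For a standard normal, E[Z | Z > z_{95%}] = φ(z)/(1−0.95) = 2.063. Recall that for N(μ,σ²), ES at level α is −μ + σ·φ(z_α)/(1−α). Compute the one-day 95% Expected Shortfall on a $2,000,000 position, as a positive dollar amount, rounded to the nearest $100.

$104,000

ES = −(0.08%) + 2.56% × 2.063 = 5.201%.
On $2,000,000: 0.05201 × $2,000,000 = $104,020.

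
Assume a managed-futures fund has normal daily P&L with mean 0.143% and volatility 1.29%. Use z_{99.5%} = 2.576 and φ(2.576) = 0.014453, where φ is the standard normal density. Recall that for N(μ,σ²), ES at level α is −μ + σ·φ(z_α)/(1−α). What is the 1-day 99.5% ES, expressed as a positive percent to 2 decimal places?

3.59%

Tail multiplier: φ(z)/(1−α) = 0.014453 / 0.005 = 2.891.
ES = −(0.143%) + 1.29% × 2.891 = 3.586%.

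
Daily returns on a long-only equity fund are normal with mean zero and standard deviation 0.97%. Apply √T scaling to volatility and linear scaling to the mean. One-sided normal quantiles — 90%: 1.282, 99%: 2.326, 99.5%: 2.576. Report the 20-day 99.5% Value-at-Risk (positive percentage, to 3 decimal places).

σ_{20d} = 0.97% × √20 = 4.338%.
VaR = 2.576 × 4.338% = 11.175%.

11.175%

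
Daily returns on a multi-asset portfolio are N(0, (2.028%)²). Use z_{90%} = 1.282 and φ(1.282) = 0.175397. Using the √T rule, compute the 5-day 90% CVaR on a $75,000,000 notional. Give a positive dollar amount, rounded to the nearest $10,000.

σ_{5d} = 2.028% × √5 = 4.535%.
ES multiplier = φ(z)/(1−α) = 0.175397/0.1 = 1.754.
ES = 4.535% × 1.754 = 7.954%; on $75,000,000: $5,965,500.

$5,970,000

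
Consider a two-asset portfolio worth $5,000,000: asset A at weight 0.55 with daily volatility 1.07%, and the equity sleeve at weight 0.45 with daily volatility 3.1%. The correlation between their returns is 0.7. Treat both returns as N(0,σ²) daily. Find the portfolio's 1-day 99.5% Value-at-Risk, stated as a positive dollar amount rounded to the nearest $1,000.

σ_p² = 0.55²·1.07² + 0.45²·3.1² + 2·0.7·0.55·0.45·1.07·3.1 = 3.4417 (%²).
σ_p = √3.4417 = 1.855%.
At 99.5%, z = 2.576.
VaR = 2.576 × 1.855% = 4.778%; on $5,000,000 that is $238,900.

$239,000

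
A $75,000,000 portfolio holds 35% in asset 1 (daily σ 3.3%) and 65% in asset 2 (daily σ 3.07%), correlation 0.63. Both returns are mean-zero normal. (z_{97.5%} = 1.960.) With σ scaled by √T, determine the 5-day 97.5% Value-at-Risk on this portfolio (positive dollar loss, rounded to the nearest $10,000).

σ_p = √(0.35²·3.3² + 0.65²·3.07² + 2·0.63·0.35·0.65·3.3·3.07) = 2.867%.
σ_{5d} = 2.867% × √5 = 6.411%.
VaR = 1.960 × 6.411% = 12.566%; on $75,000,000 that is $9,424,500.

$9,420,000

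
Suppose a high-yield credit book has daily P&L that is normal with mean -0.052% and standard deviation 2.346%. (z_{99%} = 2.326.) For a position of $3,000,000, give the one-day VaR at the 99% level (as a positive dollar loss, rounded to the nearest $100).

$165,300

VaR = −μ + z·σ = −(-0.052%) + 2.326 × 2.346% = 5.509%.
On $3,000,000: 0.05509 × $3,000,000 = $165,270.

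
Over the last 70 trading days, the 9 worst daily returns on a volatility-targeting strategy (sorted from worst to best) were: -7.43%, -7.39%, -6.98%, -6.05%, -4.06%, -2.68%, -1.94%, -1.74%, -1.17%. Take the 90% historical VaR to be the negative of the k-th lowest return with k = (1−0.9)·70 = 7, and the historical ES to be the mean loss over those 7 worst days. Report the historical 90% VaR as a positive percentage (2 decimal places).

1.94%

k = 7; the 7th lowest return is -1.94%, so VaR = 1.94%.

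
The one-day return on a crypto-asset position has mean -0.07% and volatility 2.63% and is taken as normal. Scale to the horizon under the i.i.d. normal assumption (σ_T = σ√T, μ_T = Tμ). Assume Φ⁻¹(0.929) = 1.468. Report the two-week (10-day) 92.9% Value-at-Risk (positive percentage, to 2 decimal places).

σ_{10d} = 2.63% × √10 = 8.317%; μ_{10d} = 10 × -0.07% = -0.700%.
VaR = −(-0.700%) + 1.468 × 8.317% = 12.909%.

12.91%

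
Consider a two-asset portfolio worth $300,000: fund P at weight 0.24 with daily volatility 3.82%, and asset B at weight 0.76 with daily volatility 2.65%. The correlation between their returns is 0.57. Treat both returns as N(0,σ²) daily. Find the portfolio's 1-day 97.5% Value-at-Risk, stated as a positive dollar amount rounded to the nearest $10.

σ_p² = 0.24²·3.82² + 0.76²·2.65² + 2·0.57·0.24·0.76·3.82·2.65 = 7.0017 (%²).
σ_p = √7.0017 = 2.646%.
At 97.5%, z = 1.960.
VaR = 1.960 × 2.646% = 5.186%; on $300,000 that is $15,558.

$15,560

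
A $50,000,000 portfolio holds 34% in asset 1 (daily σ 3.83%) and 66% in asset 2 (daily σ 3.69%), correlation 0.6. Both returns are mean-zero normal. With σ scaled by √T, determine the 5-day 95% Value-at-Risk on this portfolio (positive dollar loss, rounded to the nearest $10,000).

σ_p = √(0.34²·3.83² + 0.66²·3.69² + 2·0.6·0.34·0.66·3.83·3.69) = 3.381%.
σ_{5d} = 3.381% × √5 = 7.560%.
z(95%) = 1.645.
VaR = 1.645 × 7.560% = 12.436%; on $50,000,000 that is $6,218,000.

$6,220,000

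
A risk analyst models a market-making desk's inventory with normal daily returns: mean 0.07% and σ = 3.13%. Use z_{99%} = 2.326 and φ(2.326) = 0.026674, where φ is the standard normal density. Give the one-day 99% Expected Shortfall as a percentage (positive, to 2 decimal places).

8.28%

Tail multiplier: φ(z)/(1−α) = 0.026674 / 0.01 = 2.667.
ES = −(0.07%) + 3.13% × 2.667 = 8.278%.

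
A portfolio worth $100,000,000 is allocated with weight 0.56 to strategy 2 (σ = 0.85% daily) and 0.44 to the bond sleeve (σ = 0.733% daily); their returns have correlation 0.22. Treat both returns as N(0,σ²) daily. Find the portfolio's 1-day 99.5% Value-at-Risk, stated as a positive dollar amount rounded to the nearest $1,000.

σ_p² = 0.56²·0.85² + 0.44²·0.733² + 2·0.22·0.56·0.44·0.85·0.733 = 0.3981 (%²).
σ_p = √0.3981 = 0.631%.
At 99.5%, z = 2.576.
VaR = 2.576 × 0.631% = 1.625%; on $100,000,000 that is $1,625,000.

$1,625,000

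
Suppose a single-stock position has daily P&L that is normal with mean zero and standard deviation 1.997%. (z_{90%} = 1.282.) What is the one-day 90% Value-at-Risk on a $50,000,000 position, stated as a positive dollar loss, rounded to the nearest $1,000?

VaR = z·σ = 1.282 × 1.997% = 2.560%.
On $50,000,000: 0.02560 × $50,000,000 = $1,280,000.

$1,280,000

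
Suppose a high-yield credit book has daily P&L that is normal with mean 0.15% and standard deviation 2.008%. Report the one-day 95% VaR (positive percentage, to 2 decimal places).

At 95% one-sided, z = 1.645.
VaR = −μ + z·σ = −(0.15%) + 1.645 × 2.008% = 3.153%.

3.15%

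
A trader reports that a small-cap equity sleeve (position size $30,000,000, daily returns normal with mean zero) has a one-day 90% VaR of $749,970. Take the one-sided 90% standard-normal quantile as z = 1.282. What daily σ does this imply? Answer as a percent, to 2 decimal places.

1.95%

VaR as a fraction: $749,970 / $30,000,000 = 2.500%.
σ = VaR / z = 2.500% / 1.282 = 1.950%.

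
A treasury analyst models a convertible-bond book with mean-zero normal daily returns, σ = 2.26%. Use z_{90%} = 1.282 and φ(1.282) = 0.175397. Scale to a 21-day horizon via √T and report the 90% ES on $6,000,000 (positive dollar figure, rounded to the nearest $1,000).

$1,090,000

σ_{21d} = 2.26% × √21 = 10.357%.
ES multiplier = φ(z)/(1−α) = 0.175397/0.1 = 1.754.
ES = 10.357% × 1.754 = 18.166%; on $6,000,000: $1,089,960.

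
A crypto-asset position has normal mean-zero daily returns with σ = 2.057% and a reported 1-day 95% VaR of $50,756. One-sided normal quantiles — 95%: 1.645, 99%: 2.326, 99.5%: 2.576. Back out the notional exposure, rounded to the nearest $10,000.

$1,500,000

VaR as a fraction of value: z·σ = 1.645 × 2.057% = 3.38376%.
Position = $50,756 / 0.0338376 = $1,499,986.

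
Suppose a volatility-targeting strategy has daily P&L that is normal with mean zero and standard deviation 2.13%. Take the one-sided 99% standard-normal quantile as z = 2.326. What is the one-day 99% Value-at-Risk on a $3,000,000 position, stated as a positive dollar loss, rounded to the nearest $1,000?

$149,000

VaR = z·σ = 2.326 × 2.13% = 4.954%.
On $3,000,000: 0.04954 × $3,000,000 = $148,620.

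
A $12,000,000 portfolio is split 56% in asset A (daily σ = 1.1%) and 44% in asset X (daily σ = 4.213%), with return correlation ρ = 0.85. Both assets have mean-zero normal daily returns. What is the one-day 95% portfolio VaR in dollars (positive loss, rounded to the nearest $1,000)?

$474,000

σ_p² = 0.56²·1.1² + 0.44²·4.213² + 2·0.85·0.56·0.44·1.1·4.213 = 5.7569 (%²).
σ_p = √5.7569 = 2.399%.
At 95%, z = 1.645.
VaR = 1.645 × 2.399% = 3.946%; on $12,000,000 that is $473,520.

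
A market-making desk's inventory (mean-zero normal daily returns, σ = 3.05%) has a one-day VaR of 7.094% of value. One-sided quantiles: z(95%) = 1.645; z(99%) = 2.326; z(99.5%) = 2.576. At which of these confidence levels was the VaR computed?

99%

Implied z = VaR/σ = 7.094 / 3.05 = 2.326.
This matches z(99%) = 2.326.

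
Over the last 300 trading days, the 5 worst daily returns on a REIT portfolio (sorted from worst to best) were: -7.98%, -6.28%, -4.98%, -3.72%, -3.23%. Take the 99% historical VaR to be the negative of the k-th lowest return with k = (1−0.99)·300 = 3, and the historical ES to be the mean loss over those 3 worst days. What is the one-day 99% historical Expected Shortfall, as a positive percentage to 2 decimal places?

The 3 worst returns sum to -19.24%.
ES = −(-19.24%) / 3 = 6.4133…% ≈ 6.41%.

6.41%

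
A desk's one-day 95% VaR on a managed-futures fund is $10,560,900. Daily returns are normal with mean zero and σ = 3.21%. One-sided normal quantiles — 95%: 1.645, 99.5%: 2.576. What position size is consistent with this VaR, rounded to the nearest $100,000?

$200,000,000

VaR as a fraction of value: z·σ = 1.645 × 3.21% = 5.28045%.
Position = $10,560,900 / 0.0528045 = $200,000,000.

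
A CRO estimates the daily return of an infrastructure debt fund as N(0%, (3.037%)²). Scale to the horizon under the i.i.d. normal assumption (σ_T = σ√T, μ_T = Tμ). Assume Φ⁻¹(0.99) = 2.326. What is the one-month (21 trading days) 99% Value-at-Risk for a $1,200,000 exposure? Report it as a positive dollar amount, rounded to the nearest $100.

$388,500

σ_{21d} = 3.037% × √21 = 13.917%.
VaR = 2.326 × 13.917% = 32.371%.
On $1,200,000: 0.32371 × $1,200,000 = $388,452.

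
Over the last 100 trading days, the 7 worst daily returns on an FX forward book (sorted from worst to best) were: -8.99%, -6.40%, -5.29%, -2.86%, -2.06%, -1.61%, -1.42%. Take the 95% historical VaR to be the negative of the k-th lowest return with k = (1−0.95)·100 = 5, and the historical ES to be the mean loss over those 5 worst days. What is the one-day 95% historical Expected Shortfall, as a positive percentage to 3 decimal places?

The 5 worst returns sum to -25.60%.
ES = −(-25.60%) / 5 = 5.12% ≈ 5.120%.

5.120%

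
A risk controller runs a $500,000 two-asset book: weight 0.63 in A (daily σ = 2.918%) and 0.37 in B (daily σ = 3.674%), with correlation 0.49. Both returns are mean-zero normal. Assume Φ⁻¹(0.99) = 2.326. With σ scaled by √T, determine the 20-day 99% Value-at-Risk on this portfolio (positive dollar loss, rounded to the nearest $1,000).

σ_p = √(0.63²·2.918² + 0.37²·3.674² + 2·0.49·0.63·0.37·2.918·3.674) = 2.771%.
σ_{20d} = 2.771% × √20 = 12.392%.
VaR = 2.326 × 12.392% = 28.824%; on $500,000 that is $144,120.

$144,000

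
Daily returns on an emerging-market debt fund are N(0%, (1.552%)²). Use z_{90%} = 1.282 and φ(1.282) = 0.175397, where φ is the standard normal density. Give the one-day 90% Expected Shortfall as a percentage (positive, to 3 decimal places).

Tail multiplier: φ(z)/(1−α) = 0.175397 / 0.1 = 1.754.
ES = 1.552% × 1.754 = 2.722%.

2.722%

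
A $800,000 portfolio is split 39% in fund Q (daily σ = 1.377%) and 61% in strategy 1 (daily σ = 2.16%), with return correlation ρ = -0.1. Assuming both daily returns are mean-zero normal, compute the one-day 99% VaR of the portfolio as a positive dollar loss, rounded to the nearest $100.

$25,500

σ_p² = 0.39²·1.377² + 0.61²·2.16² + 2·-0.1·0.39·0.61·1.377·2.16 = 1.8830 (%²).
σ_p = √1.8830 = 1.372%.
At 99%, z = 2.326.
VaR = 2.326 × 1.372% = 3.191%; on $800,000 that is $25,528.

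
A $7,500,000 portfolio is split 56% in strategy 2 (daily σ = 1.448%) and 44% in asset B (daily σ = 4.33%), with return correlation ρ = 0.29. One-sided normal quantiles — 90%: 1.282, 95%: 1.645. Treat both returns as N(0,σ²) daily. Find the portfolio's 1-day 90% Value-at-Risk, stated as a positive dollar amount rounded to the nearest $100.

$218,900

σ_p² = 0.56²·1.448² + 0.44²·4.33² + 2·0.29·0.56·0.44·1.448·4.33 = 5.1833 (%²).
σ_p = √5.1833 = 2.277%.
VaR = 1.282 × 2.277% = 2.919%; on $7,500,000 that is $218,925.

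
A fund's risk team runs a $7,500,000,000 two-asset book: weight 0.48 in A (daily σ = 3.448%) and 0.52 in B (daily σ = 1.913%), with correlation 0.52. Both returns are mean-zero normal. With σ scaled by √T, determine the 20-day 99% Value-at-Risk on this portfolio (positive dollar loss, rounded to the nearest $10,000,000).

$1,820,000,000

σ_p = √(0.48²·3.448² + 0.52²·1.913² + 2·0.52·0.48·0.52·3.448·1.913) = 2.333%.
σ_{20d} = 2.333% × √20 = 10.433%.
z(99%) = 2.326.
VaR = 2.326 × 10.433% = 24.267%; on $7,500,000,000 that is $1,820,025,000.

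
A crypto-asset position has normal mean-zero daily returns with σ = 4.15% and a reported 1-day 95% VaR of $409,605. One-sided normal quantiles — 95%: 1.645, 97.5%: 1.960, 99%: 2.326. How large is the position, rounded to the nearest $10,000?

VaR as a fraction of value: z·σ = 1.645 × 4.15% = 6.82675%.
Position = $409,605 / 0.0682675 = $6,000,000.

$6,000,000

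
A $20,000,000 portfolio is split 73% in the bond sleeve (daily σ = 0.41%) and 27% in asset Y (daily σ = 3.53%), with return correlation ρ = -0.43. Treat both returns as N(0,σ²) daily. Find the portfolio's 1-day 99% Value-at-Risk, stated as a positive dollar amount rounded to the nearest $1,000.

$404,000

σ_p² = 0.73²·0.41² + 0.27²·3.53² + 2·-0.43·0.73·0.27·0.41·3.53 = 0.7527 (%²).
σ_p = √0.7527 = 0.868%.
At 99%, z = 2.326.
VaR = 2.326 × 0.868% = 2.019%; on $20,000,000 that is $403,800.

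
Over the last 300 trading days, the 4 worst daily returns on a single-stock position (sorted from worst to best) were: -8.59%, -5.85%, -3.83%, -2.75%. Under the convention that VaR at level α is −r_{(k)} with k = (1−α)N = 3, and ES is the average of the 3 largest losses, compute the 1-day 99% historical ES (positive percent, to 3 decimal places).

6.090%

The 3 worst returns sum to -18.27%.
ES = −(-18.27%) / 3 = 6.09% ≈ 6.090%.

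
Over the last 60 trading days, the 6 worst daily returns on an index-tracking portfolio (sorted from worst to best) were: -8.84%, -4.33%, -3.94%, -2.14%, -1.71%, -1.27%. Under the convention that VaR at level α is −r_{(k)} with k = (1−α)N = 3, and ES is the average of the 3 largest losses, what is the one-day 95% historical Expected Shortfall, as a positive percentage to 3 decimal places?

The 3 worst returns sum to -17.11%.
ES = −(-17.11%) / 3 = 5.7033…% ≈ 5.703%.

5.703%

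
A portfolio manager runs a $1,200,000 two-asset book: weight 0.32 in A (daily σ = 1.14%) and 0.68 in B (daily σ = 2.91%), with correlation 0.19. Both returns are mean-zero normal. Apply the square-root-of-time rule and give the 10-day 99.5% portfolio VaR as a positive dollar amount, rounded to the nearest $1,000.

σ_p = √(0.32²·1.14² + 0.68²·2.91² + 2·0.19·0.32·0.68·1.14·2.91) = 2.079%.
σ_{10d} = 2.079% × √10 = 6.574%.
z(99.5%) = 2.576.
VaR = 2.576 × 6.574% = 16.935%; on $1,200,000 that is $203,220.

$203,000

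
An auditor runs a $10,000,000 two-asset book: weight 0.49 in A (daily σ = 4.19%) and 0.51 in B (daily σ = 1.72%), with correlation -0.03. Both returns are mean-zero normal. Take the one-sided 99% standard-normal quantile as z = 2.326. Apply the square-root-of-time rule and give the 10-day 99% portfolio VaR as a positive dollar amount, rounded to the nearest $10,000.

σ_p = √(0.49²·4.19² + 0.51²·1.72² + 2·-0.03·0.49·0.51·4.19·1.72) = 2.208%.
σ_{10d} = 2.208% × √10 = 6.982%.
VaR = 2.326 × 6.982% = 16.240%; on $10,000,000 that is $1,624,000.

$1,620,000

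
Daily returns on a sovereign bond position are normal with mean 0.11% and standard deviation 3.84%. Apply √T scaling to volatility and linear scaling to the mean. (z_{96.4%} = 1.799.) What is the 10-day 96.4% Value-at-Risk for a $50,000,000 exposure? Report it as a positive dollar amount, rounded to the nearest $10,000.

$10,370,000

σ_{10d} = 3.84% × √10 = 12.143%; μ_{10d} = 10 × 0.11% = 1.100%.
VaR = −(1.100%) + 1.799 × 12.143% = 20.745%.
On $50,000,000: 0.20745 × $50,000,000 = $10,372,500.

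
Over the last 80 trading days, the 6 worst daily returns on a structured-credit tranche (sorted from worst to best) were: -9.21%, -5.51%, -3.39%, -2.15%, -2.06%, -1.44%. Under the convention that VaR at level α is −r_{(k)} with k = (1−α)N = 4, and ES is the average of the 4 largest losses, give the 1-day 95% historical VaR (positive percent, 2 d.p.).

k = 4; the 4th lowest return is -2.15%, so VaR = 2.15%.

2.15%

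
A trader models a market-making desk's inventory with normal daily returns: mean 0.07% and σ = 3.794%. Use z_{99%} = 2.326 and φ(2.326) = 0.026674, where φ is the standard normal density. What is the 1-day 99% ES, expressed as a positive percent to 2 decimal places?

10.05%

Tail multiplier: φ(z)/(1−α) = 0.026674 / 0.01 = 2.667.
ES = −(0.07%) + 3.794% × 2.667 = 10.049%.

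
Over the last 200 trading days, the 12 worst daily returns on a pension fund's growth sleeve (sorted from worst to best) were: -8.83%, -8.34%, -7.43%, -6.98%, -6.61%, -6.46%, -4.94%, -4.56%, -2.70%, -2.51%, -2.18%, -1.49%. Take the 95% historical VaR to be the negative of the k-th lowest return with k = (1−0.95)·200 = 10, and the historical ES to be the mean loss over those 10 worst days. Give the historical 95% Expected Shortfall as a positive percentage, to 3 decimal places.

5.936%

The 10 worst returns sum to -59.36%.
ES = −(-59.36%) / 10 = 5.936%.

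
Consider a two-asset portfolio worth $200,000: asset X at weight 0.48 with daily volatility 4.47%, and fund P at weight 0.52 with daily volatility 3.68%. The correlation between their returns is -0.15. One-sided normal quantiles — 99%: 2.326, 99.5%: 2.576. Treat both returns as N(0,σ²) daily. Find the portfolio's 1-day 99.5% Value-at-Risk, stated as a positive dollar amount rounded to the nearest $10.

σ_p² = 0.48²·4.47² + 0.52²·3.68² + 2·-0.15·0.48·0.52·4.47·3.68 = 7.0337 (%²).
σ_p = √7.0337 = 2.652%.
VaR = 2.576 × 2.652% = 6.832%; on $200,000 that is $13,664.

$13,660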